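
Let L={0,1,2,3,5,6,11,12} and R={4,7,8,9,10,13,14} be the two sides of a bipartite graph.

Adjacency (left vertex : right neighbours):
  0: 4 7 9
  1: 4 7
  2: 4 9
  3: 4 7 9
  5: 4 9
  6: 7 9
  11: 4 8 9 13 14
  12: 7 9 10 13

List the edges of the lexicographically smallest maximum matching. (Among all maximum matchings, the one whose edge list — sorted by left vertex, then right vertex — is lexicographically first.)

Lex-smallest maximum matching: {(0,4), (1,7), (2,9), (11,8), (12,10)}

|M| = 5 (so the lex-smallest maximum matching has 5 edges)
process left vertices in ascending order; for each, take the smallest-labelled available neighbour that still permits 5 edges overall, or leave it unmatched if none does
lex-smallest matching: {0-4, 1-7, 2-9, 11-8, 12-10}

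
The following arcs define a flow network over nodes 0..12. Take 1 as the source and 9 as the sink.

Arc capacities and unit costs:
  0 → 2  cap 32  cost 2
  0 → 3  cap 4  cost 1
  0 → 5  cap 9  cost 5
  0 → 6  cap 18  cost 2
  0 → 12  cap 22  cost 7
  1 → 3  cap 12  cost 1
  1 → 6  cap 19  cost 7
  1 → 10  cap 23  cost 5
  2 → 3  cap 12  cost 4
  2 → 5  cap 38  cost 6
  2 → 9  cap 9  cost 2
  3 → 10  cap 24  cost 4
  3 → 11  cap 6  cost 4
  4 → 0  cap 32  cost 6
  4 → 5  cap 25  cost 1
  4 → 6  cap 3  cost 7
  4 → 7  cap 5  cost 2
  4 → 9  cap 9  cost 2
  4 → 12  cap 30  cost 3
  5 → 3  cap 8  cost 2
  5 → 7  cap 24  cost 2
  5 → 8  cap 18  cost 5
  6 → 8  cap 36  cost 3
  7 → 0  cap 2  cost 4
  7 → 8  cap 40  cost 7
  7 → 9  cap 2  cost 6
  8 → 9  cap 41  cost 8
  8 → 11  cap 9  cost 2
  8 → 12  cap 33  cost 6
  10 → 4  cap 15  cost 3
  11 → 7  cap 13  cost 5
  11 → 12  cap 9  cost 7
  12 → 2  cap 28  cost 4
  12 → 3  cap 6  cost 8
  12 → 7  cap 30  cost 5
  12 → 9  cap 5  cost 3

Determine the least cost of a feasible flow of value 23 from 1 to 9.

shortest-cost path #1: 1→10→4→9 push 9 @ unit cost 10 (adds 90)
shortest-cost path #2: 1→10→4→12→9 push 5 @ unit cost 14 (adds 70)
shortest-cost path #3: 1→3→11→7→9 push 2 @ unit cost 16 (adds 32)
shortest-cost path #4: 1→10→4→12→2→9 push 1 @ unit cost 17 (adds 17)
shortest-cost path #5: 1→6→8→9 push 6 @ unit cost 18 (adds 108)
total cost = 317

Minimum cost for 23 units: 317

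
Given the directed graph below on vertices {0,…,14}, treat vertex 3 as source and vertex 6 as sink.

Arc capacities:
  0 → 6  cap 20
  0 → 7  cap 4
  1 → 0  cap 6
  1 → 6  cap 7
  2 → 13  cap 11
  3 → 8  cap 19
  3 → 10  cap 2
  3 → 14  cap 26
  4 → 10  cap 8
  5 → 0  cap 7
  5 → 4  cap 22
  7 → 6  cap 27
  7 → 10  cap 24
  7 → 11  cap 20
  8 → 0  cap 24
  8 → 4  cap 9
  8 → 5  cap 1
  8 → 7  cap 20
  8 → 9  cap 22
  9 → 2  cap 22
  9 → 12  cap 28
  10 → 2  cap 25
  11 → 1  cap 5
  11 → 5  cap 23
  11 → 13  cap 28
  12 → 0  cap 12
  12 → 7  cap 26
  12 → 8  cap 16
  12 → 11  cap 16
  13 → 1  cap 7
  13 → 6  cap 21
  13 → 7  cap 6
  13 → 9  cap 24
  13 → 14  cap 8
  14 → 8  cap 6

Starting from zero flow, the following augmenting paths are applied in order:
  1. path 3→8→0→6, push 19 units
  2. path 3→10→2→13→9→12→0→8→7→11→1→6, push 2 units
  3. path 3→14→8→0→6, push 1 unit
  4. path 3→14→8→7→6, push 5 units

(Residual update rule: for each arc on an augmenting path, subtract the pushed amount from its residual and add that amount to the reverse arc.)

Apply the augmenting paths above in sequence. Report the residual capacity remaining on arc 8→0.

Residual capacity of (8,0): 6

after path 1 (3→8→0→6, push 19): res(8,0)=5
after path 2 (3→10→2→13→9→12→0→8→7→11→1→6, push 2): res(8,0)=7
after path 3 (3→14→8→0→6, push 1): res(8,0)=6
after path 4 (3→14→8→7→6, push 5): res(8,0)=6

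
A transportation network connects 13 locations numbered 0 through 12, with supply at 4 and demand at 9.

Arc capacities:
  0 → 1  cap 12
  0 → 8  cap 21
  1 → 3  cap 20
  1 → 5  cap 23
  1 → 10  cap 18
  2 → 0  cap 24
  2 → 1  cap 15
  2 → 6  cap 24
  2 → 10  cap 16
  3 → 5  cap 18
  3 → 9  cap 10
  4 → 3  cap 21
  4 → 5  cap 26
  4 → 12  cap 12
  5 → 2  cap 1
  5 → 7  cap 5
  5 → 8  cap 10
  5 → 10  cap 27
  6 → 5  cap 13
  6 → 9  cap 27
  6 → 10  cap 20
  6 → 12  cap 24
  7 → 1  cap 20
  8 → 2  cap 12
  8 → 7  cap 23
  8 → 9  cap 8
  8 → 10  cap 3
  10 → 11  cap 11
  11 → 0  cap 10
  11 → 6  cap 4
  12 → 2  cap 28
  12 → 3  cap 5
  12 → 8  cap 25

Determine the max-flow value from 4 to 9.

augment #1: 4→3→9 bottleneck 10, total now 10
augment #2: 4→5→8→9 bottleneck 8, total now 18
augment #3: 4→5→2→6→9 bottleneck 1, total now 19
augment #4: 4→12→2→6→9 bottleneck 12, total now 31
augment #5: 4→5→8→2→6→9 bottleneck 2, total now 33
augment #6: 4→5→10→11→6→9 bottleneck 4, total now 37
augment #7: 4→5→10→11→0→8→2→6→9 bottleneck 7, total now 44

Maximum flow value: 44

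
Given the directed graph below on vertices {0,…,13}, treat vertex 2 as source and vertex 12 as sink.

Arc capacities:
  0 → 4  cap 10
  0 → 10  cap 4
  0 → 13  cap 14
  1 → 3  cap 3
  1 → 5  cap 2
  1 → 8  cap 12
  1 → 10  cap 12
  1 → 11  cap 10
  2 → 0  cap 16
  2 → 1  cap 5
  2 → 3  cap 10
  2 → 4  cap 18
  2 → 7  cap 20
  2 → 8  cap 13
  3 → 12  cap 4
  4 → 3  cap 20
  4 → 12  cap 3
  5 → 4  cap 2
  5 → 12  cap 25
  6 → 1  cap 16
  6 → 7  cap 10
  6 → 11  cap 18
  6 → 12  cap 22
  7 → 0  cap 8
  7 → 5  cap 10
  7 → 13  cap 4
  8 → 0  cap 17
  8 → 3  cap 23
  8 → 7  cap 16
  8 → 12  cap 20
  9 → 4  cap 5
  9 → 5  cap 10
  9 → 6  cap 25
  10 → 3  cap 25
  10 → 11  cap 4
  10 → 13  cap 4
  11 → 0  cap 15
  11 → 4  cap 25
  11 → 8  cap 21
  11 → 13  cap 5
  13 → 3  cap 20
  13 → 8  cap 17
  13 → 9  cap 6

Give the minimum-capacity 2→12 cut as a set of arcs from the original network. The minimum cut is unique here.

augment #1: 2→3→12 push 4
augment #2: 2→4→12 push 3
augment #3: 2→8→12 push 13
augment #4: 2→1→5→12 push 2
augment #5: 2→1→8→12 push 3
augment #6: 2→7→5→12 push 10
augment #7: 2→0→13→8→12 push 4
augment #8: 2→0→13→9→5→12 push 6
max flow = 45; residual-reachable set from 2 gives S-side
cut edges (S→T): {(1,5), (3,12), (4,12), (7,5), (8,12), (13,9)} total cap 45

Min-cut arcs: {(1,5), (3,12), (4,12), (7,5), (8,12), (13,9)} (total capacity 45)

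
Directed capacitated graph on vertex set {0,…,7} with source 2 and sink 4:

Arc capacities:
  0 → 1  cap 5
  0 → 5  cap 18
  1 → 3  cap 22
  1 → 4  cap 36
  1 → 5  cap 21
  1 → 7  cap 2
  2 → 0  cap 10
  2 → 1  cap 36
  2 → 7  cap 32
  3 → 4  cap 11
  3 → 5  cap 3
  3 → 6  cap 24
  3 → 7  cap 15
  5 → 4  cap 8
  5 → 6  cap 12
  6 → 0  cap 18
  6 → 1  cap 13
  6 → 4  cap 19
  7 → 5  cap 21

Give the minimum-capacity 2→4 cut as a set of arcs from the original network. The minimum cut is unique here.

Min-cut arcs: {(0,1), (2,1), (5,4), (5,6)} (total capacity 61)

augment #1: 2→1→4 push 36
augment #2: 2→0→5→4 push 8
augment #3: 2→0→1→3→4 push 2
augment #4: 2→7→5→6→4 push 12
augment #5: 2→7→5→0→1→3→4 push 3
max flow = 61; residual-reachable set from 2 gives S-side
cut edges (S→T): {(0,1), (2,1), (5,4), (5,6)} total cap 61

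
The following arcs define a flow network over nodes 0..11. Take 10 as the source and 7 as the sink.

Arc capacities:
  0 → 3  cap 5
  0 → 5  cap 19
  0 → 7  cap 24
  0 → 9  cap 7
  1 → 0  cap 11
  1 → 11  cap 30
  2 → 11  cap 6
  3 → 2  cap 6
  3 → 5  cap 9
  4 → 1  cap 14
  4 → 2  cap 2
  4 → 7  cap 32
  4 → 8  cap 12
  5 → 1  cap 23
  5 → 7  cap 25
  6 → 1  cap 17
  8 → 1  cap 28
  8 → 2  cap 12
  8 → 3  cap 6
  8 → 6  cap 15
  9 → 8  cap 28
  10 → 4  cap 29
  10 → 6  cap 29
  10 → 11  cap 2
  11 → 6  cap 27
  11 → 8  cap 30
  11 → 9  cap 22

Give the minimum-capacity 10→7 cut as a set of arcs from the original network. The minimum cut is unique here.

Min-cut arcs: {(1,0), (8,3), (10,4)} (total capacity 46)

augment #1: 10→4→7 push 29
augment #2: 10→6→1→0→7 push 11
augment #3: 10→11→8→3→5→7 push 2
augment #4: 10→6→1→11→8→3→5→7 push 4
max flow = 46; residual-reachable set from 10 gives S-side
cut edges (S→T): {(1,0), (8,3), (10,4)} total cap 46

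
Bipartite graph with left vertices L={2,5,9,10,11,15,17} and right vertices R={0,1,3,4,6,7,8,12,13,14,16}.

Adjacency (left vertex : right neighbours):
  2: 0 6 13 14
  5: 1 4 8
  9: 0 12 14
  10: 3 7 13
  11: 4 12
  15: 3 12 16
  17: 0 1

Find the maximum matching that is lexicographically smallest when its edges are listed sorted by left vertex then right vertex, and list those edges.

|M| = 7 (so the lex-smallest maximum matching has 7 edges)
process left vertices in ascending order; for each, take the smallest-labelled available neighbour that still permits 7 edges overall, or leave it unmatched if none does
lex-smallest matching: {2-0, 5-4, 9-14, 10-3, 11-12, 15-16, 17-1}

Lex-smallest maximum matching: {(2,0), (5,4), (9,14), (10,3), (11,12), (15,16), (17,1)}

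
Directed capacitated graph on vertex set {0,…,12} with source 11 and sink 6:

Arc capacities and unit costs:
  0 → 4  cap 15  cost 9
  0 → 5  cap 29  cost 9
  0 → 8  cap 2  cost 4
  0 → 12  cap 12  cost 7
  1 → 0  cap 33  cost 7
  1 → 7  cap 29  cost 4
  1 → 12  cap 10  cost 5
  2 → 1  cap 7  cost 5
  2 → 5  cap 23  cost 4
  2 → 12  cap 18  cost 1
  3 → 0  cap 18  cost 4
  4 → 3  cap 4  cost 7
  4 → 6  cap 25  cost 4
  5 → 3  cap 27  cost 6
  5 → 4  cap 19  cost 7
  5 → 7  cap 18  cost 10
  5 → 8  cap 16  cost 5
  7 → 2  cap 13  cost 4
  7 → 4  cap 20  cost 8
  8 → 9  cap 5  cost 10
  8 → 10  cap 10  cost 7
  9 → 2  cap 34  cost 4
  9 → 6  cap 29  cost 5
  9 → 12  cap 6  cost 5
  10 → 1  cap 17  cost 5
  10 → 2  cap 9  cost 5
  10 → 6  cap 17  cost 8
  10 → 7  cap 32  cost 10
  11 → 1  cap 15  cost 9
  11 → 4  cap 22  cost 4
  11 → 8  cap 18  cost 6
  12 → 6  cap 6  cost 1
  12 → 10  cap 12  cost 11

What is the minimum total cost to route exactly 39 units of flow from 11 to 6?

shortest-cost path #1: 11→4→6 push 22 @ unit cost 8 (adds 176)
shortest-cost path #2: 11→1→12→6 push 6 @ unit cost 15 (adds 90)
shortest-cost path #3: 11→8→9→6 push 5 @ unit cost 21 (adds 105)
shortest-cost path #4: 11→8→10→6 push 6 @ unit cost 21 (adds 126)
total cost = 497

Minimum cost for 39 units: 497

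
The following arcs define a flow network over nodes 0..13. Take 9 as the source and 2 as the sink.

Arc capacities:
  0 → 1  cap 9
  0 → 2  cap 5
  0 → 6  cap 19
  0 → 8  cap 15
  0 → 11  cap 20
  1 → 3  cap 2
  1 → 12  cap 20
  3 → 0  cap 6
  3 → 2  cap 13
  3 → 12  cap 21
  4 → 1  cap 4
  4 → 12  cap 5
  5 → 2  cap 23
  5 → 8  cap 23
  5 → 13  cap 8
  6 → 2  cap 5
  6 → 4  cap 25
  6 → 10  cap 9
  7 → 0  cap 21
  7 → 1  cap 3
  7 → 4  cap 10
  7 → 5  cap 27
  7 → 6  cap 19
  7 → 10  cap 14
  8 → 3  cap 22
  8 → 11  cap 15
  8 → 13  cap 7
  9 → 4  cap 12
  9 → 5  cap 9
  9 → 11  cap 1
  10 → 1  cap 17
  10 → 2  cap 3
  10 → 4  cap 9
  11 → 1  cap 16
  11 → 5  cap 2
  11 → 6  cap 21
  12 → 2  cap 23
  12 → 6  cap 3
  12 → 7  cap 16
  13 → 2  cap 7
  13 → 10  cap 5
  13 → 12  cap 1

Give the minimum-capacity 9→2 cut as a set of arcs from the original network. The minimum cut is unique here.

augment #1: 9→5→2 push 9
augment #2: 9→4→12→2 push 5
augment #3: 9→11→5→2 push 1
augment #4: 9→4→1→3→2 push 2
augment #5: 9→4→1→12→2 push 2
max flow = 19; residual-reachable set from 9 gives S-side
cut edges (S→T): {(4,1), (4,12), (9,5), (9,11)} total cap 19

Min-cut arcs: {(4,1), (4,12), (9,5), (9,11)} (total capacity 19)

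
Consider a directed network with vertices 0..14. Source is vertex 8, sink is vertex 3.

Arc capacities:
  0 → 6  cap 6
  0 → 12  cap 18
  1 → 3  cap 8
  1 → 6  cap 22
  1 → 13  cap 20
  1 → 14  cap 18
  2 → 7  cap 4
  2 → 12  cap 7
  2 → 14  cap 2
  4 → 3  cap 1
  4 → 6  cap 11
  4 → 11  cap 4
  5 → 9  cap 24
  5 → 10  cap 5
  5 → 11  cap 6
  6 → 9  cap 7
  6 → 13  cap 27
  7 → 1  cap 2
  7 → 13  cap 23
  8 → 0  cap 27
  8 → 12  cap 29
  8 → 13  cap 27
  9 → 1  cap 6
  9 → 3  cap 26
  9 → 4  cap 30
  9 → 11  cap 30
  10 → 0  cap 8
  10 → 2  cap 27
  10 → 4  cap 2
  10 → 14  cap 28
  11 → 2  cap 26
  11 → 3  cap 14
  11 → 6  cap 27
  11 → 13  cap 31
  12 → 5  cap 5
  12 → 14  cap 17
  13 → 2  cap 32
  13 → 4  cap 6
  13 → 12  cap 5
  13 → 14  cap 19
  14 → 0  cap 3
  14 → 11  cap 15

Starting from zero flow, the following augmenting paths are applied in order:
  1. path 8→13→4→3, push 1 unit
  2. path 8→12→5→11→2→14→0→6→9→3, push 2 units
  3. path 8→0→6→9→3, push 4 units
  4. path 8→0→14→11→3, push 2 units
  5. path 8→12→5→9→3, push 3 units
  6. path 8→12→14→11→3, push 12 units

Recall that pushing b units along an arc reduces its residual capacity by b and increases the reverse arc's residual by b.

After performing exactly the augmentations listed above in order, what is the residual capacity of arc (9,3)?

Residual capacity of (9,3): 17

after path 1 (8→13→4→3, push 1): res(9,3)=26
after path 2 (8→12→5→11→2→14→0→6→9→3, push 2): res(9,3)=24
after path 3 (8→0→6→9→3, push 4): res(9,3)=20
after path 4 (8→0→14→11→3, push 2): res(9,3)=20
after path 5 (8→12→5→9→3, push 3): res(9,3)=17
after path 6 (8→12→14→11→3, push 12): res(9,3)=17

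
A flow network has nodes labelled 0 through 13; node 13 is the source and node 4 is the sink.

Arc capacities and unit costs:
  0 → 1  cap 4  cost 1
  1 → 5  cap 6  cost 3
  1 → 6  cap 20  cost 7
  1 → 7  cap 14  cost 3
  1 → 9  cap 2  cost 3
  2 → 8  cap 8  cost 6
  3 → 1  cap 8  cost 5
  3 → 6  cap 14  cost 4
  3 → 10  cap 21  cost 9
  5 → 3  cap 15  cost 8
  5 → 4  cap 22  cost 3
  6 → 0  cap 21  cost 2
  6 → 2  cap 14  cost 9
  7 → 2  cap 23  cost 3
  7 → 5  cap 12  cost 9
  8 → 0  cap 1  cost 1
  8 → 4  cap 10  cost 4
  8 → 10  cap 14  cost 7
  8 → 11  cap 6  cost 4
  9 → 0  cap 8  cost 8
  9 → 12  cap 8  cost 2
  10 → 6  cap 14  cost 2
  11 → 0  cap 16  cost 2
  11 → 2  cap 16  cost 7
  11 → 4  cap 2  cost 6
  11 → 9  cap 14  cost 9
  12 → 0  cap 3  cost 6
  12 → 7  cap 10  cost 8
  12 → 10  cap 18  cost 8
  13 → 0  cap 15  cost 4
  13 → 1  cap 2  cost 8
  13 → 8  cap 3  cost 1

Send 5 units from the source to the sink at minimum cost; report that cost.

shortest-cost path #1: 13→8→4 push 3 @ unit cost 5 (adds 15)
shortest-cost path #2: 13→0→1→5→4 push 2 @ unit cost 11 (adds 22)
total cost = 37

Minimum cost for 5 units: 37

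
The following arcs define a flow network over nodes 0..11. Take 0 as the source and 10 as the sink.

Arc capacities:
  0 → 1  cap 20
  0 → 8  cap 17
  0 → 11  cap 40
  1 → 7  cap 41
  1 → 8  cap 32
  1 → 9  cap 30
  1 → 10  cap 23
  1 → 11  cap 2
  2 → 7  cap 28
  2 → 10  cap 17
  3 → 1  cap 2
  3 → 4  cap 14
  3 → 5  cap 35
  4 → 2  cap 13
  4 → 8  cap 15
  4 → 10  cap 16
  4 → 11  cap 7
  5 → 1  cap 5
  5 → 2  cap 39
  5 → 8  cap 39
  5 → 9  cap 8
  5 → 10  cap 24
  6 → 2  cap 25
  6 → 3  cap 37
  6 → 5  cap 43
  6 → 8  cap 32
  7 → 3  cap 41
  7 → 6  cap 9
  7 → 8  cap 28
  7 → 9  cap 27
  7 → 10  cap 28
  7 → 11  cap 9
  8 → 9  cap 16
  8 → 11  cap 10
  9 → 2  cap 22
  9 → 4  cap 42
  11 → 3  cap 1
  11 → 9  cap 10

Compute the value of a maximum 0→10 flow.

Maximum flow value: 47

augment #1: 0→1→10 bottleneck 20, total now 20
augment #2: 0→8→9→2→10 bottleneck 16, total now 36
augment #3: 0→11→3→1→10 bottleneck 1, total now 37
augment #4: 0→11→9→2→10 bottleneck 1, total now 38
augment #5: 0→11→9→4→10 bottleneck 9, total now 47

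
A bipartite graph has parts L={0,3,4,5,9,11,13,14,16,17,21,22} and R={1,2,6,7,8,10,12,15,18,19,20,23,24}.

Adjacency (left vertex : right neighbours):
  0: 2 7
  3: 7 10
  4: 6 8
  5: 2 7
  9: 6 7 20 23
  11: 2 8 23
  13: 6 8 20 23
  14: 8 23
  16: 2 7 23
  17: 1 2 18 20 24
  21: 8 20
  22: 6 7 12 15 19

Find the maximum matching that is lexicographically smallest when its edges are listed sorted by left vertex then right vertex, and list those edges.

Lex-smallest maximum matching: {(0,2), (3,10), (4,6), (5,7), (9,20), (11,8), (13,23), (17,1), (22,12)}

|M| = 9 (so the lex-smallest maximum matching has 9 edges)
process left vertices in ascending order; for each, take the smallest-labelled available neighbour that still permits 9 edges overall, or leave it unmatched if none does
lex-smallest matching: {0-2, 3-10, 4-6, 5-7, 9-20, 11-8, 13-23, 17-1, 22-12}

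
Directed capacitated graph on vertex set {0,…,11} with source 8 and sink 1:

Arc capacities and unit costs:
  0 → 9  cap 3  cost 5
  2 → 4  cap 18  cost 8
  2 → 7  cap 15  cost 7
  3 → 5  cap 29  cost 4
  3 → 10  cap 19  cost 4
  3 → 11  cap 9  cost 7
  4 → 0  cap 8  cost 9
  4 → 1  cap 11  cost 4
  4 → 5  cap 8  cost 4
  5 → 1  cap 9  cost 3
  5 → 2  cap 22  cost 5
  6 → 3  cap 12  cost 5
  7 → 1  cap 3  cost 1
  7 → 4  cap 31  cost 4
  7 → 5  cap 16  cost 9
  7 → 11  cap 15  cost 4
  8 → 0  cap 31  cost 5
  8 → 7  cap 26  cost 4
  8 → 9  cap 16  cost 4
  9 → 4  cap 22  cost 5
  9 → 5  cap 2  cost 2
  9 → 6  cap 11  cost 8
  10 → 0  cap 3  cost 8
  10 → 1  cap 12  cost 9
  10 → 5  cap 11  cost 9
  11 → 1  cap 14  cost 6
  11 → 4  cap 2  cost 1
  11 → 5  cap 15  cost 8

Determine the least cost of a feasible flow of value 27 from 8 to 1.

shortest-cost path #1: 8→7→1 push 3 @ unit cost 5 (adds 15)
shortest-cost path #2: 8→9→5→1 push 2 @ unit cost 9 (adds 18)
shortest-cost path #3: 8→7→4→1 push 11 @ unit cost 12 (adds 132)
shortest-cost path #4: 8→7→11→1 push 11 @ unit cost 14 (adds 154)
total cost = 319

Minimum cost for 27 units: 319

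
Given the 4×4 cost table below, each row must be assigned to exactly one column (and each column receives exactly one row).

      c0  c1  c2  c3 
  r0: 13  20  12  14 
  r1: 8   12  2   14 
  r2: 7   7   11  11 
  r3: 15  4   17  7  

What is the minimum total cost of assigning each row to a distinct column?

Minimum assignment cost: 27

optimal assignment: row0→col3 (cost 14), row1→col2 (cost 2), row2→col0 (cost 7), row3→col1 (cost 4)
total = 14 + 2 + 7 + 4 = 27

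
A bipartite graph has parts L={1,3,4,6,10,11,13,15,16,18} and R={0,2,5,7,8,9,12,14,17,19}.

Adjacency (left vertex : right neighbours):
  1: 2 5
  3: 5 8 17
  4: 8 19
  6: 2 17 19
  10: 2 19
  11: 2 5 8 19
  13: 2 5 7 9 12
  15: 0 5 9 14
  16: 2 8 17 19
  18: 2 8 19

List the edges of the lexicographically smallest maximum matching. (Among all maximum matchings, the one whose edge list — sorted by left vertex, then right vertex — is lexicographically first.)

Lex-smallest maximum matching: {(1,2), (3,5), (4,8), (6,17), (10,19), (13,7), (15,0)}

|M| = 7 (so the lex-smallest maximum matching has 7 edges)
process left vertices in ascending order; for each, take the smallest-labelled available neighbour that still permits 7 edges overall, or leave it unmatched if none does
lex-smallest matching: {1-2, 3-5, 4-8, 6-17, 10-19, 13-7, 15-0}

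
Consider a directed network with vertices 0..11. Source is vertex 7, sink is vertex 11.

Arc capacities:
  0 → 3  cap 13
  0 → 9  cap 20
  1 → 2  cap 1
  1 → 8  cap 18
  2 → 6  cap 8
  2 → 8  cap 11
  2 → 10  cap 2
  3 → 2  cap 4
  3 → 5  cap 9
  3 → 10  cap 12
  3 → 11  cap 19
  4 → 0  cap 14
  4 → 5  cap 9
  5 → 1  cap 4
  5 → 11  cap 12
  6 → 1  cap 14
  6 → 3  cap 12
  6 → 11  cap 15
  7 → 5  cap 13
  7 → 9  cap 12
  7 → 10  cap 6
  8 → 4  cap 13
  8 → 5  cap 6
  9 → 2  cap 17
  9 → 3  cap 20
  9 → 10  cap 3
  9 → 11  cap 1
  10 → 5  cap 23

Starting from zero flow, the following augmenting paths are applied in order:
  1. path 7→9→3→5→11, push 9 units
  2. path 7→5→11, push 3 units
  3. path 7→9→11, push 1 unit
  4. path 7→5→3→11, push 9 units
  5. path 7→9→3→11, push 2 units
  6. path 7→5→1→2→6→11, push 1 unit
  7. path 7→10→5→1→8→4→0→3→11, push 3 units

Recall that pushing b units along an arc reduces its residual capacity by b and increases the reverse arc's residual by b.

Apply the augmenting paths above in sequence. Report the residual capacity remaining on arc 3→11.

Residual capacity of (3,11): 5

after path 1 (7→9→3→5→11, push 9): res(3,11)=19
after path 2 (7→5→11, push 3): res(3,11)=19
after path 3 (7→9→11, push 1): res(3,11)=19
after path 4 (7→5→3→11, push 9): res(3,11)=10
after path 5 (7→9→3→11, push 2): res(3,11)=8
after path 6 (7→5→1→2→6→11, push 1): res(3,11)=8
after path 7 (7→10→5→1→8→4→0→3→11, push 3): res(3,11)=5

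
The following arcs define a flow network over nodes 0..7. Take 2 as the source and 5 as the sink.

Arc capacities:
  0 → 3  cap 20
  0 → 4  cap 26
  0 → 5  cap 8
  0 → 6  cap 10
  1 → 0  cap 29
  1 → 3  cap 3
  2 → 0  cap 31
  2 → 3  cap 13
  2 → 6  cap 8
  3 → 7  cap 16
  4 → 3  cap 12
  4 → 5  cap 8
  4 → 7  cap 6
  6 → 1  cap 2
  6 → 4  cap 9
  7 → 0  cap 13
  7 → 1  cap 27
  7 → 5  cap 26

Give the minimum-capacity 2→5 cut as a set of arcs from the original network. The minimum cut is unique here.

augment #1: 2→0→5 push 8
augment #2: 2→0→4→5 push 8
augment #3: 2→3→7→5 push 13
augment #4: 2→0→3→7→5 push 3
augment #5: 2→0→4→7→5 push 6
max flow = 38; residual-reachable set from 2 gives S-side
cut edges (S→T): {(0,5), (3,7), (4,5), (4,7)} total cap 38

Min-cut arcs: {(0,5), (3,7), (4,5), (4,7)} (total capacity 38)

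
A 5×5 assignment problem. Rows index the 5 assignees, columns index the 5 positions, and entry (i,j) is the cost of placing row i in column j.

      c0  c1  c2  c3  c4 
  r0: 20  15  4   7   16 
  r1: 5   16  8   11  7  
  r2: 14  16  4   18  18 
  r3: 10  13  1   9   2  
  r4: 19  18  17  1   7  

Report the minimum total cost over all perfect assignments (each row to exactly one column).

Minimum assignment cost: 27

optimal assignment: row0→col1 (cost 15), row1→col0 (cost 5), row2→col2 (cost 4), row3→col4 (cost 2), row4→col3 (cost 1)
total = 15 + 5 + 4 + 2 + 1 = 27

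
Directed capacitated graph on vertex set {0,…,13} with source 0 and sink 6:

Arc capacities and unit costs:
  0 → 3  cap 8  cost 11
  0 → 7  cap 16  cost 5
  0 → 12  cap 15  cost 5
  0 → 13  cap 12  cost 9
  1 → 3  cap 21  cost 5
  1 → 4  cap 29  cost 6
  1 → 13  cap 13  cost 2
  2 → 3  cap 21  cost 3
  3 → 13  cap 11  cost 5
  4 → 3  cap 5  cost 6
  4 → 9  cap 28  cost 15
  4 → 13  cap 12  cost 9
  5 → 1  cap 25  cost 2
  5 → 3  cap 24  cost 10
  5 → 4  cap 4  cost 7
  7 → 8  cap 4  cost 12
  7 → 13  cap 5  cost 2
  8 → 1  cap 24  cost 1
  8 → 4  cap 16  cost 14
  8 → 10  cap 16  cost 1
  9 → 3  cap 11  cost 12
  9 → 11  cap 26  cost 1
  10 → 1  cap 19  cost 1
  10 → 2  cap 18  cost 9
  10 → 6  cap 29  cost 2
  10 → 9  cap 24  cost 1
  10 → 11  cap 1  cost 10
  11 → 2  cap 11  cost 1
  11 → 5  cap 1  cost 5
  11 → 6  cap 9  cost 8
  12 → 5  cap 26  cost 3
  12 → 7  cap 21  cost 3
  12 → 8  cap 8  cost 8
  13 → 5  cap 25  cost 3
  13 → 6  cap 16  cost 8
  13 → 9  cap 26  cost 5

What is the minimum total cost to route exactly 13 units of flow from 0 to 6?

shortest-cost path #1: 0→7→13→6 push 5 @ unit cost 15 (adds 75)
shortest-cost path #2: 0→12→8→10→6 push 8 @ unit cost 16 (adds 128)
total cost = 203

Minimum cost for 13 units: 203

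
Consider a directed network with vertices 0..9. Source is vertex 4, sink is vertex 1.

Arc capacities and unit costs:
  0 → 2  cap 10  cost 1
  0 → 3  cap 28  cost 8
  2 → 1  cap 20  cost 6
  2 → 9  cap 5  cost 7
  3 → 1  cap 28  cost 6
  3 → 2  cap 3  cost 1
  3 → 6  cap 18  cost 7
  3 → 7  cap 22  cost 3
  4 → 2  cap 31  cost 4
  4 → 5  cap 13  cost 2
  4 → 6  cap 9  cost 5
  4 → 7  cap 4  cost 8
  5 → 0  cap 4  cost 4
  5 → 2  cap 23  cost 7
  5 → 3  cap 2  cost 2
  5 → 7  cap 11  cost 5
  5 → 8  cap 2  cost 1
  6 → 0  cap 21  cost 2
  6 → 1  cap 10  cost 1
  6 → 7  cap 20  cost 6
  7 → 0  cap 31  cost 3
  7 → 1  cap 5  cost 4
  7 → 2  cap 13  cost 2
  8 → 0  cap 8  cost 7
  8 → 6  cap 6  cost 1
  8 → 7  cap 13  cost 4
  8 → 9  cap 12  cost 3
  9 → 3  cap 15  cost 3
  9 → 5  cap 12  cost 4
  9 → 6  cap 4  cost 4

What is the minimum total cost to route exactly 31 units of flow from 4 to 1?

Minimum cost for 31 units: 268

shortest-cost path #1: 4→5→8→6→1 push 2 @ unit cost 5 (adds 10)
shortest-cost path #2: 4→6→1 push 8 @ unit cost 6 (adds 48)
shortest-cost path #3: 4→2→1 push 20 @ unit cost 10 (adds 200)
shortest-cost path #4: 4→5→3→1 push 1 @ unit cost 10 (adds 10)
total cost = 268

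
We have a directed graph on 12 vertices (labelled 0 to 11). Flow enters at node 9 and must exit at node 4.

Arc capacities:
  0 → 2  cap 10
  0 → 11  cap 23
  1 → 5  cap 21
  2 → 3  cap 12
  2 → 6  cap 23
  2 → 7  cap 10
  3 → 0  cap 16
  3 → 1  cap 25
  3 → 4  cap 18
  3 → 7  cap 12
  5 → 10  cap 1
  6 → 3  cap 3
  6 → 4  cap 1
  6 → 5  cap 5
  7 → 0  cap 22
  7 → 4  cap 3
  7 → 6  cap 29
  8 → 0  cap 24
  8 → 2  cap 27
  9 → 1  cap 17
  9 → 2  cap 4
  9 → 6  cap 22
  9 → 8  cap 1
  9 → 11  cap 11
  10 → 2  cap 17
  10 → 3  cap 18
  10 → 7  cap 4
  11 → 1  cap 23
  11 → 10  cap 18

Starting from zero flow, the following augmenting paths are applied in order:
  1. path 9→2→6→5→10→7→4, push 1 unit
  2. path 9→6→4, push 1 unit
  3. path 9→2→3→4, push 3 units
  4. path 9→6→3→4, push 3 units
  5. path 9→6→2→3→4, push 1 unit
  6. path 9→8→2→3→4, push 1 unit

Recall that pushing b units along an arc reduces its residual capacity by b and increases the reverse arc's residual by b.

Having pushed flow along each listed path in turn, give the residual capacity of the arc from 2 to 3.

after path 1 (9→2→6→5→10→7→4, push 1): res(2,3)=12
after path 2 (9→6→4, push 1): res(2,3)=12
after path 3 (9→2→3→4, push 3): res(2,3)=9
after path 4 (9→6→3→4, push 3): res(2,3)=9
after path 5 (9→6→2→3→4, push 1): res(2,3)=8
after path 6 (9→8→2→3→4, push 1): res(2,3)=7

Residual capacity of (2,3): 7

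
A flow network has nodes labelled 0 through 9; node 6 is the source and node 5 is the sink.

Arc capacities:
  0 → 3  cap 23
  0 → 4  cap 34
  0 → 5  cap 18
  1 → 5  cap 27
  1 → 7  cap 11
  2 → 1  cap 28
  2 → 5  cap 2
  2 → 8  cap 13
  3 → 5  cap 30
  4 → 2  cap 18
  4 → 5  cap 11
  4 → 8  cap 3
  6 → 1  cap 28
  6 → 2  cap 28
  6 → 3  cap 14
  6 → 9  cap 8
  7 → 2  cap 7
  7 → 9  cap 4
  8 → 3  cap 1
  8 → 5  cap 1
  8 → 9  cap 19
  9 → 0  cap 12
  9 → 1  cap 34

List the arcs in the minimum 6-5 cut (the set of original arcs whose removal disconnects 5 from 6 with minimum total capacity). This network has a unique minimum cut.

augment #1: 6→1→5 push 27
augment #2: 6→2→5 push 2
augment #3: 6→3→5 push 14
augment #4: 6→2→8→5 push 1
augment #5: 6→9→0→5 push 8
augment #6: 6→2→8→3→5 push 1
augment #7: 6→1→7→9→0→5 push 1
augment #8: 6→2→8→9→0→5 push 3
max flow = 57; residual-reachable set from 6 gives S-side
cut edges (S→T): {(1,5), (2,5), (6,3), (8,3), (8,5), (9,0)} total cap 57

Min-cut arcs: {(1,5), (2,5), (6,3), (8,3), (8,5), (9,0)} (total capacity 57)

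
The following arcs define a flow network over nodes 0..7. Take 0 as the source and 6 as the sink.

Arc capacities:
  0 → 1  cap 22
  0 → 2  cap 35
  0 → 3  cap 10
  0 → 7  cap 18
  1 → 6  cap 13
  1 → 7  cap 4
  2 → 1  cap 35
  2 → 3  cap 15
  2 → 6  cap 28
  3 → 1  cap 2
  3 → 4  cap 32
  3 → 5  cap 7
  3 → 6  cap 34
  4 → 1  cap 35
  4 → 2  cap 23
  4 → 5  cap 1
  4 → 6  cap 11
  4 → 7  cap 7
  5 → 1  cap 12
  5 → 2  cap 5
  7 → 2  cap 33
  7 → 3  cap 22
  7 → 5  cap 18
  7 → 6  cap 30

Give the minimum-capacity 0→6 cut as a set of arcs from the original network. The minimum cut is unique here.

Min-cut arcs: {(0,2), (0,3), (0,7), (1,6), (1,7)} (total capacity 80)

augment #1: 0→1→6 push 13
augment #2: 0→2→6 push 28
augment #3: 0→3→6 push 10
augment #4: 0→7→6 push 18
augment #5: 0→1→7→6 push 4
augment #6: 0→2→3→6 push 7
max flow = 80; residual-reachable set from 0 gives S-side
cut edges (S→T): {(0,2), (0,3), (0,7), (1,6), (1,7)} total cap 80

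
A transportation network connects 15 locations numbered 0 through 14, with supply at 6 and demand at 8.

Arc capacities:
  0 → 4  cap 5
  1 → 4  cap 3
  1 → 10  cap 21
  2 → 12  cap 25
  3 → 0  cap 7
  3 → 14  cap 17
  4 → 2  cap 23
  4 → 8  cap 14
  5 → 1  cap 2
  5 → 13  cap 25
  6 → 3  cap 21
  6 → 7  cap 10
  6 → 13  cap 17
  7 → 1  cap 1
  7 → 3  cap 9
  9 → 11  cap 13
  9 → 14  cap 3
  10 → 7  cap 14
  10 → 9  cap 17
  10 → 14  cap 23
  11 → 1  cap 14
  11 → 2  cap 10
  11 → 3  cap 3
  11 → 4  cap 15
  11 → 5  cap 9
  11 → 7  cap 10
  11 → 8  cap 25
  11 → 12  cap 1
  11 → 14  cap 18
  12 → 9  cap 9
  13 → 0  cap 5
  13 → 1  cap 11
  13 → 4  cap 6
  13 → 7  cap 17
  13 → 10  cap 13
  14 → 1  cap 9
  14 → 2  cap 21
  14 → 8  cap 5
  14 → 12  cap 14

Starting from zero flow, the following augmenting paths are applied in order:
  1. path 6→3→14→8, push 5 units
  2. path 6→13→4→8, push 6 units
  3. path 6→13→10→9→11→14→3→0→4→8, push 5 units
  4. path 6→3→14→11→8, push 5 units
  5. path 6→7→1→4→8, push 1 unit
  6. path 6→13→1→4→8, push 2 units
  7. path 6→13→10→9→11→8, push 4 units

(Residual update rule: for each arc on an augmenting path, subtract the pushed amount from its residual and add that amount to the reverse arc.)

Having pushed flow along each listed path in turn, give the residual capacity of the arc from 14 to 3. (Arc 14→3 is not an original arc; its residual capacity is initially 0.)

after path 1 (6→3→14→8, push 5): res(14,3)=5
after path 2 (6→13→4→8, push 6): res(14,3)=5
after path 3 (6→13→10→9→11→14→3→0→4→8, push 5): res(14,3)=0
after path 4 (6→3→14→11→8, push 5): res(14,3)=5
after path 5 (6→7→1→4→8, push 1): res(14,3)=5
after path 6 (6→13→1→4→8, push 2): res(14,3)=5
after path 7 (6→13→10→9→11→8, push 4): res(14,3)=5

Residual capacity of (14,3): 5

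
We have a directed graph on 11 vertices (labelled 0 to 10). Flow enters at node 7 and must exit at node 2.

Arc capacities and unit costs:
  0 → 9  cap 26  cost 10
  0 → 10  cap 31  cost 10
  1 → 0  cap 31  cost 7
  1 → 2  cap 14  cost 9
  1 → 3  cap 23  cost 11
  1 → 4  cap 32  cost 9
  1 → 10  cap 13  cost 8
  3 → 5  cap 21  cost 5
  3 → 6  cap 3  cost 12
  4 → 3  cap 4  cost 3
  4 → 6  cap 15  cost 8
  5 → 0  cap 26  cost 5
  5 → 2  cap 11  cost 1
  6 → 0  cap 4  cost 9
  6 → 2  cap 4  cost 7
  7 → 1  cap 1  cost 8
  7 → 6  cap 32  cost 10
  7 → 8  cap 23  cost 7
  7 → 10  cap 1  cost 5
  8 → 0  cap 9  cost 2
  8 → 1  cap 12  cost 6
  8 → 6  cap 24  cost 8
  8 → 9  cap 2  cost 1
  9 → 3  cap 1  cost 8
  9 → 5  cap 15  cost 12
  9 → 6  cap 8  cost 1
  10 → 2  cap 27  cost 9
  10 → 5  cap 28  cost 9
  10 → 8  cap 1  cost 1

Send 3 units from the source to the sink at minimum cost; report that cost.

shortest-cost path #1: 7→10→2 push 1 @ unit cost 14 (adds 14)
shortest-cost path #2: 7→8→9→6→2 push 2 @ unit cost 16 (adds 32)
total cost = 46

Minimum cost for 3 units: 46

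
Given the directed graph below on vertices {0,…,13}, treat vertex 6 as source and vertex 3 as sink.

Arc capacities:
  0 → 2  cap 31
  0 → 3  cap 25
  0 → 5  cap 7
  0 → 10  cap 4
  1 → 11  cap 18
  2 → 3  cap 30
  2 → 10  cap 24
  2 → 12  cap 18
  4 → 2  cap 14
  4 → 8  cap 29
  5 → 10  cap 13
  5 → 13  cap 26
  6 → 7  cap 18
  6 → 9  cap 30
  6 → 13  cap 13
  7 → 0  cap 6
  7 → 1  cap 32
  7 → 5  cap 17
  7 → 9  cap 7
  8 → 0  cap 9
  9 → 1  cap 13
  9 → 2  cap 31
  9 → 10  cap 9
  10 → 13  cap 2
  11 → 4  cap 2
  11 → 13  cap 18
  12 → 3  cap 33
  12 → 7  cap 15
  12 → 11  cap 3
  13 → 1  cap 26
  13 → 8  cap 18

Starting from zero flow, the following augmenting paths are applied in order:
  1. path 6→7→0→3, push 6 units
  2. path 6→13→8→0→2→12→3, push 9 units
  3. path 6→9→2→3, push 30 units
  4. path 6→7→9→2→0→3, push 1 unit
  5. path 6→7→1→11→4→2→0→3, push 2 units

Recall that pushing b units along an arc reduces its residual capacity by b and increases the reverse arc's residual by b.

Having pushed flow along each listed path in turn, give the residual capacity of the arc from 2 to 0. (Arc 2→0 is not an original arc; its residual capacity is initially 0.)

Residual capacity of (2,0): 6

after path 1 (6→7→0→3, push 6): res(2,0)=0
after path 2 (6→13→8→0→2→12→3, push 9): res(2,0)=9
after path 3 (6→9→2→3, push 30): res(2,0)=9
after path 4 (6→7→9→2→0→3, push 1): res(2,0)=8
after path 5 (6→7→1→11→4→2→0→3, push 2): res(2,0)=6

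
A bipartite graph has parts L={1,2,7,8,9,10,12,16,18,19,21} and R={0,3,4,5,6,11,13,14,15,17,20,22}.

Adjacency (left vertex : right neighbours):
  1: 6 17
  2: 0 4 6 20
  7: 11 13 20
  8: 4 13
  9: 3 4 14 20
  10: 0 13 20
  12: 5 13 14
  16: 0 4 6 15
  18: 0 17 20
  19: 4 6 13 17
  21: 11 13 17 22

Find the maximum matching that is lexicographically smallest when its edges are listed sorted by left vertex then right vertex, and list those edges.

Lex-smallest maximum matching: {(1,6), (2,0), (7,11), (8,4), (9,3), (10,13), (12,5), (16,15), (18,20), (19,17), (21,22)}

|M| = 11 (so the lex-smallest maximum matching has 11 edges)
process left vertices in ascending order; for each, take the smallest-labelled available neighbour that still permits 11 edges overall, or leave it unmatched if none does
lex-smallest matching: {1-6, 2-0, 7-11, 8-4, 9-3, 10-13, 12-5, 16-15, 18-20, 19-17, 21-22}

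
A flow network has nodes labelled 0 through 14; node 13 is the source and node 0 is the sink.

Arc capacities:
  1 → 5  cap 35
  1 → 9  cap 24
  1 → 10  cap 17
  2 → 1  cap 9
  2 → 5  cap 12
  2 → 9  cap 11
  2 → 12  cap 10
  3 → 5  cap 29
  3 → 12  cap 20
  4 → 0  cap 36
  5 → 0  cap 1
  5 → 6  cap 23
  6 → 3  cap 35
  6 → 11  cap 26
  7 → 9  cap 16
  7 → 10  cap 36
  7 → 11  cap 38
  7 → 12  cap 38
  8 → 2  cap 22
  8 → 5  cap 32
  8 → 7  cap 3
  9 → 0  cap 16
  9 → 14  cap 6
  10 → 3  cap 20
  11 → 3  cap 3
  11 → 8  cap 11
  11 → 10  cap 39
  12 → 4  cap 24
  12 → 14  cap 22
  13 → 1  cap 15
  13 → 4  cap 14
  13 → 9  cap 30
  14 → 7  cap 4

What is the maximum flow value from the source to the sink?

Maximum flow value: 49

augment #1: 13→4→0 bottleneck 14, total now 14
augment #2: 13→9→0 bottleneck 16, total now 30
augment #3: 13→1→5→0 bottleneck 1, total now 31
augment #4: 13→1→10→3→12→4→0 bottleneck 14, total now 45
augment #5: 13→9→14→7→12→4→0 bottleneck 4, total now 49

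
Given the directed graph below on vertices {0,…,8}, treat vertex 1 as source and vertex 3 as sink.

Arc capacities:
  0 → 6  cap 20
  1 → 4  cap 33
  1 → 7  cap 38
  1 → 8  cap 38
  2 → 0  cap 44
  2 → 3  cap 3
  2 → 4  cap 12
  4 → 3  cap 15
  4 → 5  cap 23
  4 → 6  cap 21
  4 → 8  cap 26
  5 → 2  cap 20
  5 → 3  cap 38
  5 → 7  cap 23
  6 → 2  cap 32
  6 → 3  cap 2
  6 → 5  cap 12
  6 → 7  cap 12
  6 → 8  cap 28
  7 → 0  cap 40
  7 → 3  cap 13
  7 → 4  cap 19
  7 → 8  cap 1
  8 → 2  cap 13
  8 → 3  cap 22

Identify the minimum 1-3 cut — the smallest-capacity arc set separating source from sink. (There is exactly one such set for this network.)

Min-cut arcs: {(2,3), (4,3), (4,5), (6,3), (6,5), (7,3), (8,3)} (total capacity 90)

augment #1: 1→4→3 push 15
augment #2: 1→7→3 push 13
augment #3: 1→8→3 push 22
augment #4: 1→4→5→3 push 18
augment #5: 1→8→2→3 push 3
augment #6: 1→7→0→6→3 push 2
augment #7: 1→7→4→5→3 push 5
augment #8: 1→7→0→6→5→3 push 12
max flow = 90; residual-reachable set from 1 gives S-side
cut edges (S→T): {(2,3), (4,3), (4,5), (6,3), (6,5), (7,3), (8,3)} total cap 90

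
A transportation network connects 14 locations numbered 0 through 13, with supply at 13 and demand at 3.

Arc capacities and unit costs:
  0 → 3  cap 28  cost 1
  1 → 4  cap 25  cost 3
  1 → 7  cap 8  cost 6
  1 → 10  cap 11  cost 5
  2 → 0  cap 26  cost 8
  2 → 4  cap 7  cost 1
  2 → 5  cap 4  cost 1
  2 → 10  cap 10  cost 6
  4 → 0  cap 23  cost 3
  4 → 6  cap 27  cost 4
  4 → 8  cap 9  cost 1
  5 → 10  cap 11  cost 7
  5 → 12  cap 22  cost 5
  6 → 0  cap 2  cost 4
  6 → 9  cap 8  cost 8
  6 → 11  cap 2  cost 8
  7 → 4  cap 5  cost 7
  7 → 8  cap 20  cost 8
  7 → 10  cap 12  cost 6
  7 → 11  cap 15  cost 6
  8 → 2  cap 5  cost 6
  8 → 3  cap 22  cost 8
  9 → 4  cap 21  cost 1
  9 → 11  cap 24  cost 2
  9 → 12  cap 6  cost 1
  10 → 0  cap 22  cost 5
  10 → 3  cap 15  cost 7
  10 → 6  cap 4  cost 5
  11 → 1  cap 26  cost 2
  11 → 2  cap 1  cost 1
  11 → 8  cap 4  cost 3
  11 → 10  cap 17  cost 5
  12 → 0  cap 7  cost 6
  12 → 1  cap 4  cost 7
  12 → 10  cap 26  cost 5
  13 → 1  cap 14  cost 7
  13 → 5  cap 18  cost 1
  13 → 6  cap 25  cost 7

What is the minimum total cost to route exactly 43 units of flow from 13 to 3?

shortest-cost path #1: 13→6→0→3 push 2 @ unit cost 12 (adds 24)
shortest-cost path #2: 13→5→12→0→3 push 7 @ unit cost 13 (adds 91)
shortest-cost path #3: 13→1→4→0→3 push 14 @ unit cost 14 (adds 196)
shortest-cost path #4: 13→5→10→0→3 push 5 @ unit cost 14 (adds 70)
shortest-cost path #5: 13→5→10→3 push 6 @ unit cost 15 (adds 90)
shortest-cost path #6: 13→6→9→4→0→10→3 push 5 @ unit cost 21 (adds 105)
shortest-cost path #7: 13→6→9→4→8→3 push 3 @ unit cost 25 (adds 75)
shortest-cost path #8: 13→6→11→8→3 push 1 @ unit cost 26 (adds 26)
total cost = 677

Minimum cost for 43 units: 677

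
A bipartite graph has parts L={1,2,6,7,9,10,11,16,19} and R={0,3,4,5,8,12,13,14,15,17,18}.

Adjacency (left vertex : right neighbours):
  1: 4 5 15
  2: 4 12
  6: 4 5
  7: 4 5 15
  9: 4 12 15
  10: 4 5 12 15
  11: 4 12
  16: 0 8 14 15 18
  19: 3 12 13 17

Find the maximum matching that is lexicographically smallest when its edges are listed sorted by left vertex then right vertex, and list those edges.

Lex-smallest maximum matching: {(1,4), (2,12), (6,5), (7,15), (16,0), (19,3)}

|M| = 6 (so the lex-smallest maximum matching has 6 edges)
process left vertices in ascending order; for each, take the smallest-labelled available neighbour that still permits 6 edges overall, or leave it unmatched if none does
lex-smallest matching: {1-4, 2-12, 6-5, 7-15, 16-0, 19-3}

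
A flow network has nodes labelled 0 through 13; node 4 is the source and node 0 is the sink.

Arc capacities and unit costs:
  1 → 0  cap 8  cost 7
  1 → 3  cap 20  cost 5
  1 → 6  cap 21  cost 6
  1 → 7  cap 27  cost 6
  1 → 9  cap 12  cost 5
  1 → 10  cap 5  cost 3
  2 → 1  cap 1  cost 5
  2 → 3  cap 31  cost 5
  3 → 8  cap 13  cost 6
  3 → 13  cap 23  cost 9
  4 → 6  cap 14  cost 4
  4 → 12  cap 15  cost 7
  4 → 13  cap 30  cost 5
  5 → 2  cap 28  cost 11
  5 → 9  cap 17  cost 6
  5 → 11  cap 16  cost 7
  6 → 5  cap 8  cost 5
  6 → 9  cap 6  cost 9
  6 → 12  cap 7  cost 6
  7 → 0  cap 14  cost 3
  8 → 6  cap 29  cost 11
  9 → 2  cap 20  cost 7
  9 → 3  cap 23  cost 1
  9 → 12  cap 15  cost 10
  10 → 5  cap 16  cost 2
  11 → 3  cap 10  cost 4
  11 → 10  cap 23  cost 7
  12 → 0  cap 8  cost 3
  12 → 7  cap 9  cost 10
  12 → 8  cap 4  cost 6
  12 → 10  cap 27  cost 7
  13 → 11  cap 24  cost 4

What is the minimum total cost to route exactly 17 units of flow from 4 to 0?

shortest-cost path #1: 4→12→0 push 8 @ unit cost 10 (adds 80)
shortest-cost path #2: 4→12→7→0 push 7 @ unit cost 20 (adds 140)
shortest-cost path #3: 4→6→12→7→0 push 2 @ unit cost 23 (adds 46)
total cost = 266

Minimum cost for 17 units: 266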